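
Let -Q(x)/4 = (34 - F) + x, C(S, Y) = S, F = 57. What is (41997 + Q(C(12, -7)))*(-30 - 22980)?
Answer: -967363410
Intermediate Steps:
Q(x) = 92 - 4*x (Q(x) = -4*((34 - 1*57) + x) = -4*((34 - 57) + x) = -4*(-23 + x) = 92 - 4*x)
(41997 + Q(C(12, -7)))*(-30 - 22980) = (41997 + (92 - 4*12))*(-30 - 22980) = (41997 + (92 - 48))*(-23010) = (41997 + 44)*(-23010) = 42041*(-23010) = -967363410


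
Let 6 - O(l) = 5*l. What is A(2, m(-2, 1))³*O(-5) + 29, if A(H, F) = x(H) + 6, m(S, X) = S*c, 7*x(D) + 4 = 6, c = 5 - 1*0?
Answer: 2650651/343 ≈ 7727.8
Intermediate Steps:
c = 5 (c = 5 + 0 = 5)
x(D) = 2/7 (x(D) = -4/7 + (⅐)*6 = -4/7 + 6/7 = 2/7)
m(S, X) = 5*S (m(S, X) = S*5 = 5*S)
A(H, F) = 44/7 (A(H, F) = 2/7 + 6 = 44/7)
O(l) = 6 - 5*l
A(2, m(-2, 1))³*O(-5) + 29 = (44/7)³*(6 - 5*(-5)) + 29 = 85184*(6 + 25)/343 + 29 = (85184/343)*31 + 29 = 2640704/343 + 29 = 2650651/343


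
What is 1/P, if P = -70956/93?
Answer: -31/23652 ≈ -0.0013107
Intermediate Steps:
P = -23652/31 (P = -70956/93 = -9*2628/31 = -23652/31 ≈ -762.97)
1/P = 1/(-23652/31) = -31/23652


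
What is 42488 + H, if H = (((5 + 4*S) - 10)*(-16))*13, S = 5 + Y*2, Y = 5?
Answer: 31048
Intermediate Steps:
S = 15 (S = 5 + 5*2 = 5 + 10 = 15)
H = -11440 (H = (((5 + 4*15) - 10)*(-16))*13 = (((5 + 60) - 10)*(-16))*13 = ((65 - 10)*(-16))*13 = (55*(-16))*13 = -880*13 = -11440)
42488 + H = 42488 - 11440 = 31048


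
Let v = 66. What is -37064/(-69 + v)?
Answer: 37064/3 ≈ 12355.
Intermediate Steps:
-37064/(-69 + v) = -37064/(-69 + 66) = -37064/(-3) = -⅓*(-37064) = 37064/3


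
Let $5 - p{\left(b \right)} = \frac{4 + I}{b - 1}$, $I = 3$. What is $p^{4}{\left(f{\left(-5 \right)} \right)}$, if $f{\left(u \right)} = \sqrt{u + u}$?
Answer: $\frac{4 \left(6360 \sqrt{10} + 33191 i\right)}{- 41 i + 36 \sqrt{10}} \approx 253.74 + 1257.6 i$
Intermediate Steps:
$f{\left(u \right)} = \sqrt{2} \sqrt{u}$ ($f{\left(u \right)} = \sqrt{2 u} = \sqrt{2} \sqrt{u}$)
$p{\left(b \right)} = 5 - \frac{7}{-1 + b}$ ($p{\left(b \right)} = 5 - \frac{4 + 3}{b - 1} = 5 - \frac{7}{-1 + b}$)
$p^{4}{\left(f{\left(-5 \right)} \right)} = \left(\frac{-12 + 5 \sqrt{2} \sqrt{-5}}{-1 + \sqrt{2} \sqrt{-5}}\right)^{4} = \left(\frac{-12 + 5 \sqrt{2} i \sqrt{5}}{-1 + \sqrt{2} i \sqrt{5}}\right)^{4} = \left(\frac{-12 + 5 i \sqrt{10}}{-1 + i \sqrt{10}}\right)^{4} = \frac{\left(-12 + 5 i \sqrt{10}\right)^{4}}{\left(-1 + i \sqrt{10}\right)^{4}}$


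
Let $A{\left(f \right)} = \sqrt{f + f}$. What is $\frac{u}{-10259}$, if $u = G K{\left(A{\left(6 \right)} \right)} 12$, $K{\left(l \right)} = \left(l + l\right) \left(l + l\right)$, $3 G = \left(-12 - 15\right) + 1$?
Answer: $\frac{4992}{10259} \approx 0.4866$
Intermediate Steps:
$G = - \frac{26}{3}$ ($G = \frac{\left(-12 - 15\right) + 1}{3} = \frac{-27 + 1}{3} = \frac{1}{3} \left(-26\right) = - \frac{26}{3} \approx -8.6667$)
$A{\left(f \right)} = \sqrt{2} \sqrt{f}$ ($A{\left(f \right)} = \sqrt{2 f} = \sqrt{2} \sqrt{f}$)
$K{\left(l \right)} = 4 l^{2}$ ($K{\left(l \right)} = 2 l 2 l = 4 l^{2}$)
$u = -4992$ ($u = - \frac{26 \cdot 4 \left(\sqrt{2} \sqrt{6}\right)^{2}}{3} \cdot 12 = - \frac{26 \cdot 4 \left(2 \sqrt{3}\right)^{2}}{3} \cdot 12 = - \frac{26 \cdot 4 \cdot 12}{3} \cdot 12 = \left(- \frac{26}{3}\right) 48 \cdot 12 = \left(-416\right) 12 = -4992$)
$\frac{u}{-10259} = - \frac{4992}{-10259} = \left(-4992\right) \left(- \frac{1}{10259}\right) = \frac{4992}{10259}$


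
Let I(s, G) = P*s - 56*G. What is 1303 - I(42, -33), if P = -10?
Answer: -125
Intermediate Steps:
I(s, G) = -56*G - 10*s (I(s, G) = -10*s - 56*G = -56*G - 10*s)
1303 - I(42, -33) = 1303 - (-56*(-33) - 10*42) = 1303 - (1848 - 420) = 1303 - 1*1428 = 1303 - 1428 = -125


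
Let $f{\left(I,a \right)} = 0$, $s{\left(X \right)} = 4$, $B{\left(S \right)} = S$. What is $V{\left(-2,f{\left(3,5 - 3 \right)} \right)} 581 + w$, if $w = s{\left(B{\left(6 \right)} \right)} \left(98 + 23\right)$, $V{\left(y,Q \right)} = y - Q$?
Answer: $-678$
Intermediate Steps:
$w = 484$ ($w = 4 \left(98 + 23\right) = 4 \cdot 121 = 484$)
$V{\left(-2,f{\left(3,5 - 3 \right)} \right)} 581 + w = \left(-2 - 0\right) 581 + 484 = \left(-2 + 0\right) 581 + 484 = \left(-2\right) 581 + 484 = -1162 + 484 = -678$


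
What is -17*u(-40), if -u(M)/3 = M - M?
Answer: 0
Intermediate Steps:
u(M) = 0 (u(M) = -3*(M - M) = -3*0 = 0)
-17*u(-40) = -17*0 = 0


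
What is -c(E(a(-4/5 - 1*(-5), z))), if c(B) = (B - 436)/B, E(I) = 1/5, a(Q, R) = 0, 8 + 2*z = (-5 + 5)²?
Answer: 2179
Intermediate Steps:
z = -4 (z = -4 + (-5 + 5)²/2 = -4 + (½)*0² = -4 + (½)*0 = -4 + 0 = -4)
E(I) = ⅕
c(B) = (-436 + B)/B
-c(E(a(-4/5 - 1*(-5), z))) = -(-436 + ⅕)/⅕ = -5*(-2179)/5 = -1*(-2179) = 2179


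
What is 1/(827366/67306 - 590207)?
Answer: -33653/19861822488 ≈ -1.6944e-6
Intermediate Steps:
1/(827366/67306 - 590207) = 1/(827366*(1/67306) - 590207) = 1/(413683/33653 - 590207) = 1/(-19861822488/33653) = -33653/19861822488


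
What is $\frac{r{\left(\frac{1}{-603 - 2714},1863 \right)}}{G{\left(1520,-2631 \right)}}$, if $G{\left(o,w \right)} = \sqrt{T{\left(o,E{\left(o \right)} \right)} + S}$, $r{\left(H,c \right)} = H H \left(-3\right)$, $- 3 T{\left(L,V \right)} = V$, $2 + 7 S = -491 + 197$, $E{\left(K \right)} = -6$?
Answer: $\frac{i \sqrt{1974}}{1034233966} \approx 4.2959 \cdot 10^{-8} i$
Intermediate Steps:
$S = - \frac{296}{7}$ ($S = - \frac{2}{7} + \frac{-491 + 197}{7} = - \frac{2}{7} + \frac{1}{7} \left(-294\right) = - \frac{2}{7} - 42 = - \frac{296}{7} \approx -42.286$)
$T{\left(L,V \right)} = - \frac{V}{3}$
$r{\left(H,c \right)} = - 3 H^{2}$ ($r{\left(H,c \right)} = H^{2} \left(-3\right) = - 3 H^{2}$)
$G{\left(o,w \right)} = \frac{i \sqrt{1974}}{7}$ ($G{\left(o,w \right)} = \sqrt{\left(- \frac{1}{3}\right) \left(-6\right) - \frac{296}{7}} = \sqrt{2 - \frac{296}{7}} = \sqrt{- \frac{282}{7}} = \frac{i \sqrt{1974}}{7}$)
$\frac{r{\left(\frac{1}{-603 - 2714},1863 \right)}}{G{\left(1520,-2631 \right)}} = \frac{\left(-3\right) \left(\frac{1}{-603 - 2714}\right)^{2}}{\frac{1}{7} i \sqrt{1974}} = - 3 \left(\frac{1}{-3317}\right)^{2} \left(- \frac{i \sqrt{1974}}{282}\right) = - 3 \left(- \frac{1}{3317}\right)^{2} \left(- \frac{i \sqrt{1974}}{282}\right) = \left(-3\right) \frac{1}{11002489} \left(- \frac{i \sqrt{1974}}{282}\right) = - \frac{3 \left(- \frac{i \sqrt{1974}}{282}\right)}{11002489} = \frac{i \sqrt{1974}}{1034233966}$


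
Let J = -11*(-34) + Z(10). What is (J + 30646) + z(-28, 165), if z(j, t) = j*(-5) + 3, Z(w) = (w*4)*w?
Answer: 31563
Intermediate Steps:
Z(w) = 4*w**2 (Z(w) = (4*w)*w = 4*w**2)
z(j, t) = 3 - 5*j (z(j, t) = -5*j + 3 = 3 - 5*j)
J = 774 (J = -11*(-34) + 4*10**2 = 374 + 4*100 = 374 + 400 = 774)
(J + 30646) + z(-28, 165) = (774 + 30646) + (3 - 5*(-28)) = 31420 + (3 + 140) = 31420 + 143 = 31563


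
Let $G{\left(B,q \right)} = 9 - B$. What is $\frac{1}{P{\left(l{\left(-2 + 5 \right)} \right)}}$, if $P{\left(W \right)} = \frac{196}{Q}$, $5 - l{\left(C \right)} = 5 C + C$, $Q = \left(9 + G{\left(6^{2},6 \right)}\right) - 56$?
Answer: $- \frac{37}{98} \approx -0.37755$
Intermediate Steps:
$Q = -74$ ($Q = \left(9 + \left(9 - 6^{2}\right)\right) - 56 = \left(9 + \left(9 - 36\right)\right) - 56 = \left(9 - 27\right) - 56 = -18 - 56 = -74$)
$l{\left(C \right)} = 5 - 6 C$ ($l{\left(C \right)} = 5 - \left(5 C + C\right) = 5 - 6 C$)
$P{\left(W \right)} = - \frac{98}{37}$ ($P{\left(W \right)} = \frac{196}{-74} = 196 \left(- \frac{1}{74}\right) = - \frac{98}{37}$)
$\frac{1}{P{\left(l{\left(-2 + 5 \right)} \right)}} = \frac{1}{- \frac{98}{37}} = - \frac{37}{98}$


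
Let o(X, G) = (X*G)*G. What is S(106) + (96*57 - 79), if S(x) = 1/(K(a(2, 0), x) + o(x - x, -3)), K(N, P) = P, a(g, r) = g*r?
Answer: 571659/106 ≈ 5393.0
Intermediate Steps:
o(X, G) = X*G² (o(X, G) = (G*X)*G = X*G²)
S(x) = 1/x (S(x) = 1/(x + (x - x)*(-3)²) = 1/(x + 0*9) = 1/(x + 0) = 1/x)
S(106) + (96*57 - 79) = 1/106 + (96*57 - 79) = 1/106 + (5472 - 79) = 1/106 + 5393 = 571659/106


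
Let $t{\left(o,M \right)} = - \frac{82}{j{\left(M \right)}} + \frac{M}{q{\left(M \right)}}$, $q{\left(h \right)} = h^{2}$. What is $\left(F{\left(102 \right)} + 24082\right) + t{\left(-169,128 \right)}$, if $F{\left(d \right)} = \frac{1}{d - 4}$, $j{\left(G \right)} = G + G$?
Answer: $\frac{18880051}{784} \approx 24082.0$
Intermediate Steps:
$j{\left(G \right)} = 2 G$
$F{\left(d \right)} = \frac{1}{-4 + d}$
$t{\left(o,M \right)} = - \frac{40}{M}$ ($t{\left(o,M \right)} = - \frac{82}{2 M} + \frac{M}{M^{2}} = - 82 \frac{1}{2 M} + \frac{M}{M^{2}} = - \frac{41}{M} + \frac{1}{M} = - \frac{40}{M}$)
$\left(F{\left(102 \right)} + 24082\right) + t{\left(-169,128 \right)} = \left(\frac{1}{-4 + 102} + 24082\right) - \frac{40}{128} = \left(\frac{1}{98} + 24082\right) - \frac{5}{16} = \frac{2360037}{98} - \frac{5}{16} = \frac{18880051}{784}$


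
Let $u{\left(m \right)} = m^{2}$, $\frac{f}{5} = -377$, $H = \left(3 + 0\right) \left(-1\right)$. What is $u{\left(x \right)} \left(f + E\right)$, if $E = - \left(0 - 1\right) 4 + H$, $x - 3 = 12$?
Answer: $-423900$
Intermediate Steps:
$x = 15$ ($x = 3 + 12 = 15$)
$H = -3$ ($H = 3 \left(-1\right) = -3$)
$f = -1885$ ($f = 5 \left(-377\right) = -1885$)
$E = 1$ ($E = - \left(0 - 1\right) 4 - 3 = - \left(-1\right) 4 - 3 = \left(-1\right) \left(-4\right) - 3 = 4 - 3 = 1$)
$u{\left(x \right)} \left(f + E\right) = 15^{2} \left(-1885 + 1\right) = 225 \left(-1884\right) = -423900$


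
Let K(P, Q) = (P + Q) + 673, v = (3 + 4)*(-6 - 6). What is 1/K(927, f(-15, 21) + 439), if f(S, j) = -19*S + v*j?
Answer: 1/560 ≈ 0.0017857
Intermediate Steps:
v = -84 (v = 7*(-12) = -84)
f(S, j) = -84*j - 19*S (f(S, j) = -19*S - 84*j = -84*j - 19*S)
K(P, Q) = 673 + P + Q
1/K(927, f(-15, 21) + 439) = 1/(673 + 927 + ((-84*21 - 19*(-15)) + 439)) = 1/(673 + 927 + ((-1764 + 285) + 439)) = 1/(673 + 927 + (-1479 + 439)) = 1/(673 + 927 - 1040) = 1/560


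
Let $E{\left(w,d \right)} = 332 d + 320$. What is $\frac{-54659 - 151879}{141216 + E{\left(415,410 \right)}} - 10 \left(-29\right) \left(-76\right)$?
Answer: $- \frac{1019957463}{46276} \approx -22041.0$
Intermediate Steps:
$E{\left(w,d \right)} = 320 + 332 d$
$\frac{-54659 - 151879}{141216 + E{\left(415,410 \right)}} - 10 \left(-29\right) \left(-76\right) = \frac{-54659 - 151879}{141216 + \left(320 + 332 \cdot 410\right)} - 10 \left(-29\right) \left(-76\right) = - \frac{206538}{141216 + \left(320 + 136120\right)} - \left(-290\right) \left(-76\right) = - \frac{206538}{141216 + 136440} - 22040 = - \frac{206538}{277656} - 22040 = \left(-206538\right) \frac{1}{277656} - 22040 = - \frac{34423}{46276} - 22040 = - \frac{1019957463}{46276}$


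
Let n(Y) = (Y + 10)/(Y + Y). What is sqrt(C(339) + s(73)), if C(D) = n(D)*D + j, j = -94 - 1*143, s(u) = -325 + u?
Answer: I*sqrt(1258)/2 ≈ 17.734*I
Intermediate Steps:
j = -237 (j = -94 - 143 = -237)
n(Y) = (10 + Y)/(2*Y) (n(Y) = (10 + Y)/((2*Y)) = (10 + Y)*(1/(2*Y)) = (10 + Y)/(2*Y))
C(D) = -232 + D/2 (C(D) = ((10 + D)/(2*D))*D - 237 = (5 + D/2) - 237 = -232 + D/2)
sqrt(C(339) + s(73)) = sqrt((-232 + (1/2)*339) + (-325 + 73)) = sqrt((-232 + 339/2) - 252) = sqrt(-125/2 - 252) = sqrt(-629/2) = I*sqrt(1258)/2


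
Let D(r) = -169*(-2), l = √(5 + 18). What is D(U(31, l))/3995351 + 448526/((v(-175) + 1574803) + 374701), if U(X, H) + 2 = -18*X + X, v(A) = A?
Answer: 1792677675828/7788253569479 ≈ 0.23018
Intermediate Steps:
l = √23 ≈ 4.7958
U(X, H) = -2 - 17*X (U(X, H) = -2 + (-18*X + X) = -2 - 17*X)
D(r) = 338
D(U(31, l))/3995351 + 448526/((v(-175) + 1574803) + 374701) = 338/3995351 + 448526/((-175 + 1574803) + 374701) = 338*(1/3995351) + 448526/(1574628 + 374701) = 338/3995351 + 448526/1949329 = 1792677675828/7788253569479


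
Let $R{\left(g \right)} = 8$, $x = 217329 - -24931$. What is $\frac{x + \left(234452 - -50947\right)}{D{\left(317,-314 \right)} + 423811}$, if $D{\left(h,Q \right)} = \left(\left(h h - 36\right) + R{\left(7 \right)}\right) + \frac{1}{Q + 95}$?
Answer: $\frac{115557321}{114815567} \approx 1.0065$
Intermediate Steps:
$x = 242260$ ($x = 217329 + 24931 = 242260$)
$D{\left(h,Q \right)} = -28 + h^{2} + \frac{1}{95 + Q}$ ($D{\left(h,Q \right)} = \left(\left(h h - 36\right) + 8\right) + \frac{1}{Q + 95} = \left(\left(h^{2} - 36\right) + 8\right) + \frac{1}{95 + Q} = \left(\left(-36 + h^{2}\right) + 8\right) + \frac{1}{95 + Q} = \left(-28 + h^{2}\right) + \frac{1}{95 + Q} = -28 + h^{2} + \frac{1}{95 + Q}$)
$\frac{x + \left(234452 - -50947\right)}{D{\left(317,-314 \right)} + 423811} = \frac{242260 + \left(234452 - -50947\right)}{\frac{-2659 - -8792 + 95 \cdot 317^{2} - 314 \cdot 317^{2}}{95 - 314} + 423811} = \frac{242260 + \left(234452 + 50947\right)}{\frac{-2659 + 8792 + 95 \cdot 100489 - 31553546}{-219} + 423811} = \frac{242260 + 285399}{- \frac{-2659 + 8792 + 9546455 - 31553546}{219} + 423811} = \frac{527659}{\left(- \frac{1}{219}\right) \left(-22000958\right) + 423811} = \frac{527659}{\frac{22000958}{219} + 423811} = \frac{527659}{\frac{114815567}{219}} = 527659 \cdot \frac{219}{114815567} = \frac{115557321}{114815567}$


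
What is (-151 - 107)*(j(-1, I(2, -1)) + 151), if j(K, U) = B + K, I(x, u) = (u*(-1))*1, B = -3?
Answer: -37926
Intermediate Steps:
I(x, u) = -u (I(x, u) = -u*1 = -u)
j(K, U) = -3 + K
(-151 - 107)*(j(-1, I(2, -1)) + 151) = (-151 - 107)*((-3 - 1) + 151) = -258*(-4 + 151) = -258*147 = -37926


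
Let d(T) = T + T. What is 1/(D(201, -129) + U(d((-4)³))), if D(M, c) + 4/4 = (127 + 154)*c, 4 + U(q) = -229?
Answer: -1/36483 ≈ -2.7410e-5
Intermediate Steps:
d(T) = 2*T
U(q) = -233 (U(q) = -4 - 229 = -233)
D(M, c) = -1 + 281*c (D(M, c) = -1 + (127 + 154)*c = -1 + 281*c)
1/(D(201, -129) + U(d((-4)³))) = 1/((-1 + 281*(-129)) - 233) = 1/((-1 - 36249) - 233) = 1/(-36250 - 233) = 1/(-36483) = -1/36483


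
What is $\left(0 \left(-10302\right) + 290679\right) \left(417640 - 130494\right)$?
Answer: $83467312134$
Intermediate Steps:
$\left(0 \left(-10302\right) + 290679\right) \left(417640 - 130494\right) = \left(0 + 290679\right) 287146 = 290679 \cdot 287146 = 83467312134$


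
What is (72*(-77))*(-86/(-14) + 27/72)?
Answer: -36135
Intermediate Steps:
(72*(-77))*(-86/(-14) + 27/72) = -5544*(-86*(-1/14) + 27*(1/72)) = -5544*(43/7 + 3/8) = -5544*365/56 = -36135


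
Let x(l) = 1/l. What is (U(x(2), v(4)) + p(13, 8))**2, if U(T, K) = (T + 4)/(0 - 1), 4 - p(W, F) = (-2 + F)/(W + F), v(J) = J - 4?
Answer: 121/196 ≈ 0.61735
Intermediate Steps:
x(l) = 1/l
v(J) = -4 + J
p(W, F) = 4 - (-2 + F)/(F + W) (p(W, F) = 4 - (-2 + F)/(W + F) = 4 - (-2 + F)/(F + W))
U(T, K) = -4 - T (U(T, K) = (4 + T)/(-1) = (4 + T)*(-1) = -4 - T)
(U(x(2), v(4)) + p(13, 8))**2 = ((-4 - 1/2) + (2 + 3*8 + 4*13)/(8 + 13))**2 = ((-4 - 1*1/2) + (2 + 24 + 52)/21)**2 = ((-4 - 1/2) + (1/21)*78)**2 = (-9/2 + 26/7)**2 = (-11/14)**2 = 121/196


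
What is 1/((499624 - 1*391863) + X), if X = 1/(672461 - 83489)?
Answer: 588972/63468211693 ≈ 9.2798e-6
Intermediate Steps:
X = 1/588972 ≈ 1.6979e-6
1/((499624 - 1*391863) + X) = 1/((499624 - 1*391863) + 1/588972) = 1/((499624 - 391863) + 1/588972) = 1/(107761 + 1/588972) = 1/(63468211693/588972) = 588972/63468211693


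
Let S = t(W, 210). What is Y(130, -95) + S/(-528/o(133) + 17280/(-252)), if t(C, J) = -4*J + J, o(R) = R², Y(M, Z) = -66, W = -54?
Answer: -3830341/67416 ≈ -56.816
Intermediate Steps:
t(C, J) = -3*J
S = -630 (S = -3*210 = -630)
Y(130, -95) + S/(-528/o(133) + 17280/(-252)) = -66 - 630/(-528/(133²) + 17280/(-252)) = -66 - 630/(-528/17689 + 17280*(-1/252)) = -66 - 630/(-528*1/17689 - 480/7) = -66 - 630/(-528/17689 - 480/7) = -66 - 630/(-1213488/17689) = -66 - 630*(-17689/1213488) = -66 + 619115/67416 = -3830341/67416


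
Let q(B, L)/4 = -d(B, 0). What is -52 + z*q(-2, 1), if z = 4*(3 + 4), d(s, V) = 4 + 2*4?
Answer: -1396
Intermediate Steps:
d(s, V) = 12 (d(s, V) = 4 + 8 = 12)
z = 28 (z = 4*7 = 28)
q(B, L) = -48 (q(B, L) = 4*(-1*12) = 4*(-12) = -48)
-52 + z*q(-2, 1) = -52 + 28*(-48) = -52 - 1344 = -1396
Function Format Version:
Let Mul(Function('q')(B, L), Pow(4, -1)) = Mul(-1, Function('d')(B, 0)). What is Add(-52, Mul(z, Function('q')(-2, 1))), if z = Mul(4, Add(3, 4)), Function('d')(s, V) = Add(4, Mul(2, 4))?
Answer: -1396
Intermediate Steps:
Function('d')(s, V) = 12 (Function('d')(s, V) = Add(4, 8) = 12)
z = 28 (z = Mul(4, 7) = 28)
Function('q')(B, L) = -48 (Function('q')(B, L) = Mul(4, Mul(-1, 12)) = Mul(4, -12) = -48)
Add(-52, Mul(z, Function('q')(-2, 1))) = Add(-52, Mul(28, -48)) = Add(-52, -1344) = -1396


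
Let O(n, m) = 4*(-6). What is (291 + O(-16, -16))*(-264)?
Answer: -70488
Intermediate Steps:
O(n, m) = -24
(291 + O(-16, -16))*(-264) = (291 - 24)*(-264) = 267*(-264) = -70488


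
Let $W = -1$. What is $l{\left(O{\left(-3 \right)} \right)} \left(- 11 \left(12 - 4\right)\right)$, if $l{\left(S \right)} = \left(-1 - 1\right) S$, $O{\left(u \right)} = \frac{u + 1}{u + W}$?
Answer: $88$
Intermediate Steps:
$O{\left(u \right)} = \frac{1 + u}{-1 + u}$ ($O{\left(u \right)} = \frac{u + 1}{u - 1} = \frac{1 + u}{-1 + u}$)
$l{\left(S \right)} = - 2 S$
$l{\left(O{\left(-3 \right)} \right)} \left(- 11 \left(12 - 4\right)\right) = - 2 \frac{1 - 3}{-1 - 3} \left(- 11 \left(12 - 4\right)\right) = - 2 \frac{1}{-4} \left(-2\right) \left(\left(-11\right) 8\right) = - 2 \left(\left(- \frac{1}{4}\right) \left(-2\right)\right) \left(-88\right) = \left(-2\right) \frac{1}{2} \left(-88\right) = \left(-1\right) \left(-88\right) = 88$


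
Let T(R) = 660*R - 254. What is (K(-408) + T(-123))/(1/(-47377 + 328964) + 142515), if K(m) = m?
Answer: -11522821627/20065185653 ≈ -0.57427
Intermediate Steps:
T(R) = -254 + 660*R
(K(-408) + T(-123))/(1/(-47377 + 328964) + 142515) = (-408 + (-254 + 660*(-123)))/(1/(-47377 + 328964) + 142515) = (-408 + (-254 - 81180))/(1/281587 + 142515) = (-408 - 81434)/(1/281587 + 142515) = -81842/40130371306/281587 = -81842*281587/40130371306 = -11522821627/20065185653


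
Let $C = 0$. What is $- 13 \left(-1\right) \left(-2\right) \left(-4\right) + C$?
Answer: $104$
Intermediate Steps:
$- 13 \left(-1\right) \left(-2\right) \left(-4\right) + C = - 13 \left(-1\right) \left(-2\right) \left(-4\right) + 0 = - 13 \cdot 2 \left(-4\right) + 0 = \left(-13\right) \left(-8\right) + 0 = 104 + 0 = 104$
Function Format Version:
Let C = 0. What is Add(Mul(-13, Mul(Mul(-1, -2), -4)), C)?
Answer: 104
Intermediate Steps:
Add(Mul(-13, Mul(Mul(-1, -2), -4)), C) = Add(Mul(-13, Mul(Mul(-1, -2), -4)), 0) = Add(Mul(-13, Mul(2, -4)), 0) = Add(Mul(-13, -8), 0) = Add(104, 0) = 104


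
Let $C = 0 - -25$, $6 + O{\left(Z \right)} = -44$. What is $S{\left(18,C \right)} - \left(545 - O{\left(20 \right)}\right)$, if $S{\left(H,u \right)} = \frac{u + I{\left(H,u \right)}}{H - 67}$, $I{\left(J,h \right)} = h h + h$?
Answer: $- \frac{29830}{49} \approx -608.78$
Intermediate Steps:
$I{\left(J,h \right)} = h + h^{2}$ ($I{\left(J,h \right)} = h^{2} + h = h + h^{2}$)
$O{\left(Z \right)} = -50$ ($O{\left(Z \right)} = -6 - 44 = -50$)
$C = 25$ ($C = 0 + 25 = 25$)
$S{\left(H,u \right)} = \frac{u + u \left(1 + u\right)}{-67 + H}$ ($S{\left(H,u \right)} = \frac{u + u \left(1 + u\right)}{H - 67} = \frac{u + u \left(1 + u\right)}{-67 + H}$)
$S{\left(18,C \right)} - \left(545 - O{\left(20 \right)}\right) = \frac{25 \left(2 + 25\right)}{-67 + 18} - \left(545 - -50\right) = 25 \frac{1}{-49} \cdot 27 - \left(545 + 50\right) = 25 \left(- \frac{1}{49}\right) 27 - 595 = - \frac{675}{49} - 595 = - \frac{29830}{49}$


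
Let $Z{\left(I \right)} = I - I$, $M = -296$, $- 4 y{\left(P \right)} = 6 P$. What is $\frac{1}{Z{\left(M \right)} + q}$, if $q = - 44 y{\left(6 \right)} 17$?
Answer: $\frac{1}{6732} \approx 0.00014854$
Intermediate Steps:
$y{\left(P \right)} = - \frac{3 P}{2}$ ($y{\left(P \right)} = - \frac{6 P}{4} = - \frac{3 P}{2}$)
$q = 6732$ ($q = - 44 \left(\left(- \frac{3}{2}\right) 6\right) 17 = \left(-44\right) \left(-9\right) 17 = 396 \cdot 17 = 6732$)
$Z{\left(I \right)} = 0$
$\frac{1}{Z{\left(M \right)} + q} = \frac{1}{0 + 6732} = \frac{1}{6732}$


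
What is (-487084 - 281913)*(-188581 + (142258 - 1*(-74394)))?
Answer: -21586514787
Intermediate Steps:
(-487084 - 281913)*(-188581 + (142258 - 1*(-74394))) = -768997*(-188581 + (142258 + 74394)) = -768997*(-188581 + 216652) = -768997*28071 = -21586514787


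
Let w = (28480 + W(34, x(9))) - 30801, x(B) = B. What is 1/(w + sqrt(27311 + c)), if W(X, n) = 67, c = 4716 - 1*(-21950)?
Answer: -322/718077 - sqrt(53977)/5026539 ≈ -0.00049464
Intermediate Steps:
c = 26666 (c = 4716 + 21950 = 26666)
w = -2254 (w = (28480 + 67) - 30801 = 28547 - 30801 = -2254)
1/(w + sqrt(27311 + c)) = 1/(-2254 + sqrt(27311 + 26666)) = 1/(-2254 + sqrt(53977))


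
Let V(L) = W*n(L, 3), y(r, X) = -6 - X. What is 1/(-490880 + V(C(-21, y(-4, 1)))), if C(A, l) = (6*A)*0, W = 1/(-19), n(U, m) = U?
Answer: -1/490880 ≈ -2.0372e-6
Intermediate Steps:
W = -1/19 ≈ -0.052632
C(A, l) = 0
V(L) = -L/19
1/(-490880 + V(C(-21, y(-4, 1)))) = 1/(-490880 - 1/19*0) = 1/(-490880 + 0) = 1/(-490880) = -1/490880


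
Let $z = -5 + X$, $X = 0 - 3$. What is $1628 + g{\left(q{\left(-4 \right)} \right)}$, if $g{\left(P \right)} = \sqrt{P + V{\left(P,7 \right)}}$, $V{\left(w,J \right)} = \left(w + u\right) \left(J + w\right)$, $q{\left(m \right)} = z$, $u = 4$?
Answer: $1628 + 2 i \approx 1628.0 + 2.0 i$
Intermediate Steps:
$X = -3$ ($X = 0 - 3 = -3$)
$z = -8$ ($z = -5 - 3 = -8$)
$q{\left(m \right)} = -8$
$V{\left(w,J \right)} = \left(4 + w\right) \left(J + w\right)$ ($V{\left(w,J \right)} = \left(w + 4\right) \left(J + w\right) = \left(4 + w\right) \left(J + w\right)$)
$g{\left(P \right)} = \sqrt{28 + P^{2} + 12 P}$ ($g{\left(P \right)} = \sqrt{P + \left(P^{2} + 4 \cdot 7 + 4 P + 7 P\right)} = \sqrt{P + \left(P^{2} + 28 + 4 P + 7 P\right)} = \sqrt{P + \left(28 + P^{2} + 11 P\right)} = \sqrt{28 + P^{2} + 12 P}$)
$1628 + g{\left(q{\left(-4 \right)} \right)} = 1628 + \sqrt{28 + \left(-8\right)^{2} + 12 \left(-8\right)} = 1628 + \sqrt{28 + 64 - 96} = 1628 + \sqrt{-4} = 1628 + 2 i$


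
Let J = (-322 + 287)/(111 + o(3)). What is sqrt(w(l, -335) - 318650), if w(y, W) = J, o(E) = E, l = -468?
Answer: I*sqrt(4141179390)/114 ≈ 564.49*I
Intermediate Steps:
J = -35/114 (J = (-322 + 287)/(111 + 3) = -35/114 ≈ -0.30702)
w(y, W) = -35/114
sqrt(w(l, -335) - 318650) = sqrt(-35/114 - 318650) = sqrt(-36326135/114) = I*sqrt(4141179390)/114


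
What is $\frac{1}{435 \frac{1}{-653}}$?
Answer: $- \frac{653}{435} \approx -1.5012$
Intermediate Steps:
$\frac{1}{435 \frac{1}{-653}} = \frac{1}{435 \left(- \frac{1}{653}\right)} = \frac{1}{- \frac{435}{653}} = - \frac{653}{435}$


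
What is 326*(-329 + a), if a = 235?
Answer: -30644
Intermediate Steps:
326*(-329 + a) = 326*(-329 + 235) = 326*(-94) = -30644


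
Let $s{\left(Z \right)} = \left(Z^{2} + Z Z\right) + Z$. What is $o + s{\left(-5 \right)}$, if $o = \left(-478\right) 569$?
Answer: $-271937$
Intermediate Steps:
$s{\left(Z \right)} = Z + 2 Z^{2}$ ($s{\left(Z \right)} = \left(Z^{2} + Z^{2}\right) + Z = 2 Z^{2} + Z = Z + 2 Z^{2}$)
$o = -271982$
$o + s{\left(-5 \right)} = -271982 - 5 \left(1 + 2 \left(-5\right)\right) = -271982 - 5 \left(1 - 10\right) = -271982 - -45 = -271982 + 45 = -271937$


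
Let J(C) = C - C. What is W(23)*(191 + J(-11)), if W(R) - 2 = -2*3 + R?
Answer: 3629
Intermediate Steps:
J(C) = 0
W(R) = -4 + R (W(R) = 2 + (-2*3 + R) = 2 + (-6 + R) = -4 + R)
W(23)*(191 + J(-11)) = (-4 + 23)*(191 + 0) = 19*191 = 3629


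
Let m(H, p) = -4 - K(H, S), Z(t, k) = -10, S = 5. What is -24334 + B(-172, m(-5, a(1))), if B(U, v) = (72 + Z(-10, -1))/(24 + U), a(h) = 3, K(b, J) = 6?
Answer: -1800747/74 ≈ -24334.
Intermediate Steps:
m(H, p) = -10 (m(H, p) = -4 - 1*6 = -4 - 6 = -10)
B(U, v) = 62/(24 + U) (B(U, v) = (72 - 10)/(24 + U) = 62/(24 + U))
-24334 + B(-172, m(-5, a(1))) = -24334 + 62/(24 - 172) = -24334 + 62/(-148) = -24334 + 62*(-1/148) = -24334 - 31/74 = -1800747/74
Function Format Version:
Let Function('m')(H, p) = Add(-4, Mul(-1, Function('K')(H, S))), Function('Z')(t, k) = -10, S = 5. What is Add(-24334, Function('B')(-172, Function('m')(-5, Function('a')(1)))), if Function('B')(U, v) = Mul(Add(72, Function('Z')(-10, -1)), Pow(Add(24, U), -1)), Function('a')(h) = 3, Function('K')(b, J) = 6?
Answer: Rational(-1800747, 74) ≈ -24334.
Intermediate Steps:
Function('m')(H, p) = -10 (Function('m')(H, p) = Add(-4, Mul(-1, 6)) = Add(-4, -6) = -10)
Function('B')(U, v) = Mul(62, Pow(Add(24, U), -1)) (Function('B')(U, v) = Mul(Add(72, -10), Pow(Add(24, U), -1)) = Mul(62, Pow(Add(24, U), -1)))
Add(-24334, Function('B')(-172, Function('m')(-5, Function('a')(1)))) = Add(-24334, Mul(62, Pow(Add(24, -172), -1))) = Add(-24334, Mul(62, Pow(-148, -1))) = Add(-24334, Mul(62, Rational(-1, 148))) = Add(-24334, Rational(-31, 74)) = Rational(-1800747, 74)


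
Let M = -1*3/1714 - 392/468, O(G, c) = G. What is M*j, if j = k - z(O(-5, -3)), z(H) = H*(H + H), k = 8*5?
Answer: 841615/100269 ≈ 8.3936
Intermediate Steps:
k = 40
z(H) = 2*H² (z(H) = H*(2*H) = 2*H²)
j = -10 (j = 40 - 2*(-5)² = 40 - 2*25 = 40 - 1*50 = 40 - 50 = -10)
M = -168323/200538 (M = -3*1/1714 - 392*1/468 = -3/1714 - 98/117 = -168323/200538 ≈ -0.83936)
M*j = -168323/200538*(-10) = 841615/100269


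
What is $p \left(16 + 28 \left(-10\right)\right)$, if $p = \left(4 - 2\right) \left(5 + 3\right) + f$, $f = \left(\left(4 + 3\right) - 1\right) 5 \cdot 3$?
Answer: $-27984$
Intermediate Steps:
$f = 90$ ($f = \left(7 - 1\right) 5 \cdot 3 = 6 \cdot 5 \cdot 3 = 30 \cdot 3 = 90$)
$p = 106$ ($p = \left(4 - 2\right) \left(5 + 3\right) + 90 = 2 \cdot 8 + 90 = 16 + 90 = 106$)
$p \left(16 + 28 \left(-10\right)\right) = 106 \left(16 + 28 \left(-10\right)\right) = 106 \left(16 - 280\right) = 106 \left(-264\right) = -27984$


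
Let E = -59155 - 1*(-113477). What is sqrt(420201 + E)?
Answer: sqrt(474523) ≈ 688.86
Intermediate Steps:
E = 54322 (E = -59155 + 113477 = 54322)
sqrt(420201 + E) = sqrt(420201 + 54322) = sqrt(474523)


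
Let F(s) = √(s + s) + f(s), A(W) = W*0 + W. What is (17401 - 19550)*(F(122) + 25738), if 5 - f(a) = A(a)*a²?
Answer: 3846935645 - 4298*√61 ≈ 3.8469e+9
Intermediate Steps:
A(W) = W (A(W) = 0 + W = W)
f(a) = 5 - a³ (f(a) = 5 - a*a² = 5 - a³)
F(s) = 5 - s³ + √2*√s (F(s) = √(s + s) + (5 - s³) = √(2*s) + (5 - s³) = √2*√s + (5 - s³) = 5 - s³ + √2*√s)
(17401 - 19550)*(F(122) + 25738) = (17401 - 19550)*((5 - 1*122³ + √2*√122) + 25738) = -2149*((5 - 1*1815848 + 2*√61) + 25738) = -2149*((5 - 1815848 + 2*√61) + 25738) = -2149*((-1815843 + 2*√61) + 25738) = -2149*(-1790105 + 2*√61) = 3846935645 - 4298*√61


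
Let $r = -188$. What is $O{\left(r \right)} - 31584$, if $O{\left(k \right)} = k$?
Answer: $-31772$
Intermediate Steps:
$O{\left(r \right)} - 31584 = -188 - 31584 = -31772$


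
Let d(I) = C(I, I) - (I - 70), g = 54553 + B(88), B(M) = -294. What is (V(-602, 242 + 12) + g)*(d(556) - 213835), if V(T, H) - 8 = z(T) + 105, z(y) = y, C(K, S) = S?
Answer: -11494144050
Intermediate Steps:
V(T, H) = 113 + T (V(T, H) = 8 + (T + 105) = 8 + (105 + T) = 113 + T)
g = 54259 (g = 54553 - 294 = 54259)
d(I) = 70 (d(I) = I - (I - 70) = I - (-70 + I) = I + (70 - I) = 70)
(V(-602, 242 + 12) + g)*(d(556) - 213835) = ((113 - 602) + 54259)*(70 - 213835) = (-489 + 54259)*(-213765) = 53770*(-213765) = -11494144050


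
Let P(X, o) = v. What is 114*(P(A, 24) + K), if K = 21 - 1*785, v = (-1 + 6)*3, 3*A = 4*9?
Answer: -85386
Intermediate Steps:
A = 12 (A = (4*9)/3 = (⅓)*36 = 12)
v = 15 (v = 5*3 = 15)
K = -764 (K = 21 - 785 = -764)
P(X, o) = 15
114*(P(A, 24) + K) = 114*(15 - 764) = 114*(-749) = -85386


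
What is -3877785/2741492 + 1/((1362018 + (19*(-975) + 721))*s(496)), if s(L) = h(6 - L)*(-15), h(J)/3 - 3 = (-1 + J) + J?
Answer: -28675666588709801/20272942039993110 ≈ -1.4145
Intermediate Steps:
h(J) = 6 + 6*J (h(J) = 9 + 3*((-1 + J) + J) = 9 + 3*(-1 + 2*J) = 9 + (-3 + 6*J) = 6 + 6*J)
s(L) = -630 + 90*L (s(L) = (6 + 6*(6 - L))*(-15) = (6 + (36 - 6*L))*(-15) = (42 - 6*L)*(-15) = -630 + 90*L)
-3877785/2741492 + 1/((1362018 + (19*(-975) + 721))*s(496)) = -3877785/2741492 + 1/((1362018 + (19*(-975) + 721))*(-630 + 90*496)) = -3877785*1/2741492 + 1/((1362018 + (-18525 + 721))*(-630 + 44640)) = -3877785/2741492 + 1/((1362018 - 17804)*44010) = -3877785/2741492 + (1/44010)/1344214 = -3877785/2741492 + (1/1344214)*(1/44010) = -3877785/2741492 + 1/59158858140 = -28675666588709801/20272942039993110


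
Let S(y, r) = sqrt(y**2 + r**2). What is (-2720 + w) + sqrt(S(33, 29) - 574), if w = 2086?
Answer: -634 + I*sqrt(574 - sqrt(1930)) ≈ -634.0 + 23.023*I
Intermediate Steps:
S(y, r) = sqrt(r**2 + y**2)
(-2720 + w) + sqrt(S(33, 29) - 574) = (-2720 + 2086) + sqrt(sqrt(29**2 + 33**2) - 574) = -634 + sqrt(sqrt(841 + 1089) - 574) = -634 + sqrt(sqrt(1930) - 574) = -634 + sqrt(-574 + sqrt(1930))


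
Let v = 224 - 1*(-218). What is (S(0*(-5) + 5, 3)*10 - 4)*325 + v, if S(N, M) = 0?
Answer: -858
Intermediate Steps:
v = 442 (v = 224 + 218 = 442)
(S(0*(-5) + 5, 3)*10 - 4)*325 + v = (0*10 - 4)*325 + 442 = (0 - 4)*325 + 442 = -4*325 + 442 = -1300 + 442 = -858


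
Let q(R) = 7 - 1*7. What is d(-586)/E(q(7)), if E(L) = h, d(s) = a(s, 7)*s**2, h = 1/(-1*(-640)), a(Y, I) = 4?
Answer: 879093760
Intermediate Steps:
q(R) = 0 (q(R) = 7 - 7 = 0)
h = 1/640 ≈ 0.0015625
d(s) = 4*s**2
E(L) = 1/640
d(-586)/E(q(7)) = (4*(-586)**2)/(1/640) = (4*343396)*640 = 1373584*640 = 879093760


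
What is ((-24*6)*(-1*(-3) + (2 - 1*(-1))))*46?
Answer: -39744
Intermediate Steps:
((-24*6)*(-1*(-3) + (2 - 1*(-1))))*46 = ((-6*24)*(3 + (2 + 1)))*46 = -144*(3 + 3)*46 = -144*6*46 = -864*46 = -39744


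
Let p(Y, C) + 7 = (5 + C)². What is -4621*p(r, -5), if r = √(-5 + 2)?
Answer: 32347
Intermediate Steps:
r = I*√3 (r = √(-3) = I*√3 ≈ 1.732*I)
p(Y, C) = -7 + (5 + C)²
-4621*p(r, -5) = -4621*(-7 + (5 - 5)²) = -4621*(-7 + 0²) = -4621*(-7 + 0) = -4621*(-7) = 32347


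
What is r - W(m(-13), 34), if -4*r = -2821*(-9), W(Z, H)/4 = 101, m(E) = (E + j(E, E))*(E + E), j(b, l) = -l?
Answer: -27005/4 ≈ -6751.3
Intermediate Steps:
m(E) = 0 (m(E) = (E - E)*(E + E) = 0*(2*E) = 0)
W(Z, H) = 404 (W(Z, H) = 4*101 = 404)
r = -25389/4 (r = -(-2821)*(-9)/4 = -¼*25389 = -25389/4 ≈ -6347.3)
r - W(m(-13), 34) = -25389/4 - 1*404 = -25389/4 - 404 = -27005/4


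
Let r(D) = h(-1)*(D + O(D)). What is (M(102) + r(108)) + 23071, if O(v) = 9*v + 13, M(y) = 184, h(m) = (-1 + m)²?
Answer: 27627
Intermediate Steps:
O(v) = 13 + 9*v
r(D) = 52 + 40*D (r(D) = (-1 - 1)²*(D + (13 + 9*D)) = (-2)²*(13 + 10*D) = 4*(13 + 10*D) = 52 + 40*D)
(M(102) + r(108)) + 23071 = (184 + (52 + 40*108)) + 23071 = (184 + (52 + 4320)) + 23071 = (184 + 4372) + 23071 = 4556 + 23071 = 27627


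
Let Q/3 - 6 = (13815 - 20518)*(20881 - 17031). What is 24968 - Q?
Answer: 77444600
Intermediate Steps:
Q = -77419632 (Q = 18 + 3*((13815 - 20518)*(20881 - 17031)) = 18 + 3*(-6703*3850) = 18 + 3*(-25806550) = 18 - 77419650 = -77419632)
24968 - Q = 24968 - 1*(-77419632) = 24968 + 77419632 = 77444600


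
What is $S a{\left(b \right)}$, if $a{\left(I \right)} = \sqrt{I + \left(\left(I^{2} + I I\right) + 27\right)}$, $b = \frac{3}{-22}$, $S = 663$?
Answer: $\frac{663 \sqrt{3255}}{11} \approx 3438.7$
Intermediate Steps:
$b = - \frac{3}{22}$ ($b = 3 \left(- \frac{1}{22}\right) = - \frac{3}{22} \approx -0.13636$)
$a{\left(I \right)} = \sqrt{27 + I + 2 I^{2}}$ ($a{\left(I \right)} = \sqrt{I + \left(\left(I^{2} + I^{2}\right) + 27\right)} = \sqrt{I + \left(2 I^{2} + 27\right)} = \sqrt{I + \left(27 + 2 I^{2}\right)} = \sqrt{27 + I + 2 I^{2}}$)
$S a{\left(b \right)} = 663 \sqrt{27 - \frac{3}{22} + 2 \left(- \frac{3}{22}\right)^{2}} = 663 \sqrt{27 - \frac{3}{22} + 2 \cdot \frac{9}{484}} = 663 \sqrt{27 - \frac{3}{22} + \frac{9}{242}} = 663 \sqrt{\frac{3255}{121}} = 663 \frac{\sqrt{3255}}{11} = \frac{663 \sqrt{3255}}{11}$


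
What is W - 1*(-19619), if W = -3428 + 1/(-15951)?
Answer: 258262640/15951 ≈ 16191.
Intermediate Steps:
W = -54680029/15951 (W = -3428 - 1/15951 = -54680029/15951 ≈ -3428.0)
W - 1*(-19619) = -54680029/15951 - 1*(-19619) = -54680029/15951 + 19619 = 258262640/15951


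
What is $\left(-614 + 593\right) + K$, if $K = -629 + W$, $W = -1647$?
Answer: $-2297$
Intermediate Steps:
$K = -2276$ ($K = -629 - 1647 = -2276$)
$\left(-614 + 593\right) + K = \left(-614 + 593\right) - 2276 = -21 - 2276 = -2297$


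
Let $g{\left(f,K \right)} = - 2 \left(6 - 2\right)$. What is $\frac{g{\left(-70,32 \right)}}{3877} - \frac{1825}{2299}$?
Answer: $- \frac{7093917}{8913223} \approx -0.79589$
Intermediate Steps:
$g{\left(f,K \right)} = -8$ ($g{\left(f,K \right)} = \left(-2\right) 4 = -8$)
$\frac{g{\left(-70,32 \right)}}{3877} - \frac{1825}{2299} = - \frac{8}{3877} - \frac{1825}{2299} = - \frac{7093917}{8913223}$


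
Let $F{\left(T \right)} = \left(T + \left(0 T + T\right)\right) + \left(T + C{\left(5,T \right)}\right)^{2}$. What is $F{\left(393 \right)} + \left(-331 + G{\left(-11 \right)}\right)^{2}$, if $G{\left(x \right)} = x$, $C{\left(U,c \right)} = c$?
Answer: $735546$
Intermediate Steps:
$F{\left(T \right)} = 2 T + 4 T^{2}$ ($F{\left(T \right)} = \left(T + \left(0 T + T\right)\right) + \left(T + T\right)^{2} = \left(T + \left(0 + T\right)\right) + \left(2 T\right)^{2} = \left(T + T\right) + 4 T^{2} = 2 T + 4 T^{2}$)
$F{\left(393 \right)} + \left(-331 + G{\left(-11 \right)}\right)^{2} = 2 \cdot 393 \left(1 + 2 \cdot 393\right) + \left(-331 - 11\right)^{2} = 2 \cdot 393 \left(1 + 786\right) + \left(-342\right)^{2} = 2 \cdot 393 \cdot 787 + 116964 = 618582 + 116964 = 735546$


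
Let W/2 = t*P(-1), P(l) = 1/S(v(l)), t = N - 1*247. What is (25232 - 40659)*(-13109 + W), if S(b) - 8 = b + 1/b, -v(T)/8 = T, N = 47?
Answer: 26137364447/129 ≈ 2.0262e+8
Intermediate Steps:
v(T) = -8*T
S(b) = 8 + b + 1/b (S(b) = 8 + (b + 1/b) = 8 + b + 1/b)
t = -200 (t = 47 - 1*247 = 47 - 247 = -200)
P(l) = 1/(8 - 8*l - 1/(8*l)) (P(l) = 1/(8 - 8*l + 1/(-8*l)) = 1/(8 - 8*l - 1/(8*l)))
W = -3200/129 (W = 2*(-1600*(-1)/(-1 + 64*(-1)*(1 - 1*(-1)))) = 2*(-1600*(-1)/(-1 + 64*(-1)*(1 + 1))) = 2*(-1600*(-1)/(-1 + 64*(-1)*2)) = 2*(-1600*(-1)/(-1 - 128)) = 2*(-1600*(-1)/(-129)) = 2*(-1600*(-1)*(-1)/129) = 2*(-200*8/129) = 2*(-1600/129) = -3200/129 ≈ -24.806)
(25232 - 40659)*(-13109 + W) = (25232 - 40659)*(-13109 - 3200/129) = -15427*(-1694261/129) = 26137364447/129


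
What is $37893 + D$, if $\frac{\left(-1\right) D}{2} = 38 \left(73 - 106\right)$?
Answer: $40401$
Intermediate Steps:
$D = 2508$ ($D = - 2 \cdot 38 \left(73 - 106\right) = - 2 \cdot 38 \left(-33\right) = \left(-2\right) \left(-1254\right) = 2508$)
$37893 + D = 37893 + 2508 = 40401$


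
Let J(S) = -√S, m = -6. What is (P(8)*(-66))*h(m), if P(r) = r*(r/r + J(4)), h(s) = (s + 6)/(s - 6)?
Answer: 0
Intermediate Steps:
h(s) = (6 + s)/(-6 + s)
P(r) = -r (P(r) = r*(r/r - √4) = r*(1 - 1*2) = r*(1 - 2) = r*(-1) = -r)
(P(8)*(-66))*h(m) = (-1*8*(-66))*((6 - 6)/(-6 - 6)) = (-8*(-66))*(0/(-12)) = 528*(-1/12*0) = 528*0 = 0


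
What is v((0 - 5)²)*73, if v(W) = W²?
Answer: 45625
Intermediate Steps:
v((0 - 5)²)*73 = ((0 - 5)²)²*73 = ((-5)²)²*73 = 25²*73 = 625*73 = 45625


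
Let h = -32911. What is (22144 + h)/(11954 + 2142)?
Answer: -10767/14096 ≈ -0.76383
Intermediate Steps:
(22144 + h)/(11954 + 2142) = (22144 - 32911)/(11954 + 2142) = -10767/14096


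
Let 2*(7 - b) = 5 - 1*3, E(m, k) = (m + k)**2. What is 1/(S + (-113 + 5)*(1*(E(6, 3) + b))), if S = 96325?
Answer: 1/86929 ≈ 1.1504e-5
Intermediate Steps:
E(m, k) = (k + m)**2
b = 6 (b = 7 - (5 - 1*3)/2 = 7 - (5 - 3)/2 = 7 - 1/2*2 = 7 - 1 = 6)
1/(S + (-113 + 5)*(1*(E(6, 3) + b))) = 1/(96325 + (-113 + 5)*(1*((3 + 6)**2 + 6))) = 1/(96325 - 108*(9**2 + 6)) = 1/(96325 - 108*(81 + 6)) = 1/(96325 - 108*87) = 1/(96325 - 9396) = 1/86929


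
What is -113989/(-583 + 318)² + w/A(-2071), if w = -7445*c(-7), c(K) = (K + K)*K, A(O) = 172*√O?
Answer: -113989/70225 + 364805*I*√2071/178106 ≈ -1.6232 + 93.212*I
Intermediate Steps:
c(K) = 2*K² (c(K) = (2*K)*K = 2*K²)
w = -729610 (w = -14890*(-7)² = -14890*49 = -7445*98 = -729610)
-113989/(-583 + 318)² + w/A(-2071) = -113989/(-583 + 318)² - 729610*(-I*√2071/356212) = -113989/((-265)²) - 729610*(-I*√2071/356212) = -113989/70225 - 729610*(-I*√2071/356212) = -113989*1/70225 - (-364805)*I*√2071/178106 = -113989/70225 + 364805*I*√2071/178106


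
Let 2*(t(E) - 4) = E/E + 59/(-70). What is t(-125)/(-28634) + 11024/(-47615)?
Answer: -8843951681/38175421480 ≈ -0.23167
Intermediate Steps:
t(E) = 571/140 (t(E) = 4 + (E/E + 59/(-70))/2 = 4 + (1 + 59*(-1/70))/2 = 4 + (1 - 59/70)/2 = 4 + (1/2)*(11/70) = 4 + 11/140 = 571/140)
t(-125)/(-28634) + 11024/(-47615) = (571/140)/(-28634) + 11024/(-47615) = (571/140)*(-1/28634) + 11024*(-1/47615) = -571/4008760 - 11024/47615 = -8843951681/38175421480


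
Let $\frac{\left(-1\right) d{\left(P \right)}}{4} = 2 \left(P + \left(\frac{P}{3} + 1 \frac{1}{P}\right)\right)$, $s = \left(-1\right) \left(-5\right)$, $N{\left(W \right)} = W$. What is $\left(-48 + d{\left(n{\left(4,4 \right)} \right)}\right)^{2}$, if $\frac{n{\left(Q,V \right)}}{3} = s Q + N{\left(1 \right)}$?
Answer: $\frac{2058255424}{3969} \approx 5.1858 \cdot 10^{5}$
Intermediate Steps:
$s = 5$
$n{\left(Q,V \right)} = 3 + 15 Q$ ($n{\left(Q,V \right)} = 3 \left(5 Q + 1\right) = 3 \left(1 + 5 Q\right) = 3 + 15 Q$)
$d{\left(P \right)} = - \frac{8}{P} - \frac{32 P}{3}$ ($d{\left(P \right)} = - 4 \cdot 2 \left(P + \left(\frac{P}{3} + 1 \frac{1}{P}\right)\right) = - 4 \cdot 2 \left(P + \left(P \frac{1}{3} + \frac{1}{P}\right)\right) = - 4 \cdot 2 \left(P + \left(\frac{P}{3} + \frac{1}{P}\right)\right) = - 4 \cdot 2 \left(P + \left(\frac{1}{P} + \frac{P}{3}\right)\right) = - 4 \cdot 2 \left(\frac{1}{P} + \frac{4 P}{3}\right) = - 4 \left(\frac{2}{P} + \frac{8 P}{3}\right) = - \frac{8}{P} - \frac{32 P}{3}$)
$\left(-48 + d{\left(n{\left(4,4 \right)} \right)}\right)^{2} = \left(-48 - \left(\frac{8}{3 + 15 \cdot 4} + \frac{32 \left(3 + 15 \cdot 4\right)}{3}\right)\right)^{2} = \left(-48 - \left(\frac{8}{3 + 60} + \frac{32 \left(3 + 60\right)}{3}\right)\right)^{2} = \left(-48 - \left(672 + \frac{8}{63}\right)\right)^{2} = \left(-48 - \frac{42344}{63}\right)^{2} = \left(- \frac{45368}{63}\right)^{2} = \frac{2058255424}{3969}$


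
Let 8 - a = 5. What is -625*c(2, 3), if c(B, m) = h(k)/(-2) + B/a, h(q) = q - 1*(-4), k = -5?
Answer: -4375/6 ≈ -729.17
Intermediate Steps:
a = 3 (a = 8 - 1*5 = 8 - 5 = 3)
h(q) = 4 + q (h(q) = q + 4 = 4 + q)
c(B, m) = ½ + B/3 (c(B, m) = (4 - 5)/(-2) + B/3 = -1*(-½) + B*(⅓) = ½ + B/3)
-625*c(2, 3) = -625*(½ + (⅓)*2) = -625*(½ + ⅔) = -625*7/6 = -4375/6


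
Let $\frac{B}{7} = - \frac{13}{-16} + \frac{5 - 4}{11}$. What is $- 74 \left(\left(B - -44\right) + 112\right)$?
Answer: $- \frac{1057053}{88} \approx -12012.0$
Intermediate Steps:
$B = \frac{1113}{176}$ ($B = 7 \left(- \frac{13}{-16} + \frac{5 - 4}{11}\right) = 7 \left(\left(-13\right) \left(- \frac{1}{16}\right) + \left(5 - 4\right) \frac{1}{11}\right) = 7 \left(\frac{13}{16} + 1 \cdot \frac{1}{11}\right) = 7 \left(\frac{13}{16} + \frac{1}{11}\right) = 7 \cdot \frac{159}{176} = \frac{1113}{176} \approx 6.3239$)
$- 74 \left(\left(B - -44\right) + 112\right) = - 74 \left(\left(\frac{1113}{176} - -44\right) + 112\right) = - 74 \left(\left(\frac{1113}{176} + 44\right) + 112\right) = - 74 \left(\frac{8857}{176} + 112\right) = \left(-74\right) \frac{28569}{176} = - \frac{1057053}{88}$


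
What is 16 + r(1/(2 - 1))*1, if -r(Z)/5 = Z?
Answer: 11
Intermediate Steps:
r(Z) = -5*Z
16 + r(1/(2 - 1))*1 = 16 - 5/(2 - 1)*1 = 16 - 5/1*1 = 16 - 5*1*1 = 16 - 5*1 = 16 - 5 = 11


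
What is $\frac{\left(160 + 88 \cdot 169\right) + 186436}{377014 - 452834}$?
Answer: $- \frac{50367}{18955} \approx -2.6572$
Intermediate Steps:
$\frac{\left(160 + 88 \cdot 169\right) + 186436}{377014 - 452834} = \frac{\left(160 + 14872\right) + 186436}{-75820} = \left(15032 + 186436\right) \left(- \frac{1}{75820}\right) = 201468 \left(- \frac{1}{75820}\right) = - \frac{50367}{18955}$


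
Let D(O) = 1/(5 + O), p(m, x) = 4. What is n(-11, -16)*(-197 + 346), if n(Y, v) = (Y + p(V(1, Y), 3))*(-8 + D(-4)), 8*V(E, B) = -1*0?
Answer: 7301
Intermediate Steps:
V(E, B) = 0 (V(E, B) = (-1*0)/8 = (⅛)*0 = 0)
n(Y, v) = -28 - 7*Y (n(Y, v) = (Y + 4)*(-8 + 1/(5 - 4)) = (4 + Y)*(-8 + 1/1) = (4 + Y)*(-8 + 1) = (4 + Y)*(-7) = -28 - 7*Y)
n(-11, -16)*(-197 + 346) = (-28 - 7*(-11))*(-197 + 346) = (-28 + 77)*149 = 49*149 = 7301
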